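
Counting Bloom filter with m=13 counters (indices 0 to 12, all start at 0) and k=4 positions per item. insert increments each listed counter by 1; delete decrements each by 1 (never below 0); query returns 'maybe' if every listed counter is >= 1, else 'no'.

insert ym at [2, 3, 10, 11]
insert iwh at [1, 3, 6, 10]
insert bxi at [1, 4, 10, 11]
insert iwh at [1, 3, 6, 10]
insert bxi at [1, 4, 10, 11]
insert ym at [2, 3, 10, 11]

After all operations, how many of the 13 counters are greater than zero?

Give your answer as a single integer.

Step 1: insert ym at [2, 3, 10, 11] -> counters=[0,0,1,1,0,0,0,0,0,0,1,1,0]
Step 2: insert iwh at [1, 3, 6, 10] -> counters=[0,1,1,2,0,0,1,0,0,0,2,1,0]
Step 3: insert bxi at [1, 4, 10, 11] -> counters=[0,2,1,2,1,0,1,0,0,0,3,2,0]
Step 4: insert iwh at [1, 3, 6, 10] -> counters=[0,3,1,3,1,0,2,0,0,0,4,2,0]
Step 5: insert bxi at [1, 4, 10, 11] -> counters=[0,4,1,3,2,0,2,0,0,0,5,3,0]
Step 6: insert ym at [2, 3, 10, 11] -> counters=[0,4,2,4,2,0,2,0,0,0,6,4,0]
Final counters=[0,4,2,4,2,0,2,0,0,0,6,4,0] -> 7 nonzero

Answer: 7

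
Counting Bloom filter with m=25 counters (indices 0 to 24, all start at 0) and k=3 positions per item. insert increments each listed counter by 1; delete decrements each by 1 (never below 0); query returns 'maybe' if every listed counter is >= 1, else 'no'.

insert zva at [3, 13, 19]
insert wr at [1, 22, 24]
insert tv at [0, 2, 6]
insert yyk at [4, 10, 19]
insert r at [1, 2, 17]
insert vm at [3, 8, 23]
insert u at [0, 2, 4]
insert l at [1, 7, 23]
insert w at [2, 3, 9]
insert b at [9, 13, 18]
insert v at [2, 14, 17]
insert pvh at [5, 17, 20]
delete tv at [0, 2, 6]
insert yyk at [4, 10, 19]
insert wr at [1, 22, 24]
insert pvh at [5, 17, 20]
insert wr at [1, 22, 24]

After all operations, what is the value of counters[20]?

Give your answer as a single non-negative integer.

Step 1: insert zva at [3, 13, 19] -> counters=[0,0,0,1,0,0,0,0,0,0,0,0,0,1,0,0,0,0,0,1,0,0,0,0,0]
Step 2: insert wr at [1, 22, 24] -> counters=[0,1,0,1,0,0,0,0,0,0,0,0,0,1,0,0,0,0,0,1,0,0,1,0,1]
Step 3: insert tv at [0, 2, 6] -> counters=[1,1,1,1,0,0,1,0,0,0,0,0,0,1,0,0,0,0,0,1,0,0,1,0,1]
Step 4: insert yyk at [4, 10, 19] -> counters=[1,1,1,1,1,0,1,0,0,0,1,0,0,1,0,0,0,0,0,2,0,0,1,0,1]
Step 5: insert r at [1, 2, 17] -> counters=[1,2,2,1,1,0,1,0,0,0,1,0,0,1,0,0,0,1,0,2,0,0,1,0,1]
Step 6: insert vm at [3, 8, 23] -> counters=[1,2,2,2,1,0,1,0,1,0,1,0,0,1,0,0,0,1,0,2,0,0,1,1,1]
Step 7: insert u at [0, 2, 4] -> counters=[2,2,3,2,2,0,1,0,1,0,1,0,0,1,0,0,0,1,0,2,0,0,1,1,1]
Step 8: insert l at [1, 7, 23] -> counters=[2,3,3,2,2,0,1,1,1,0,1,0,0,1,0,0,0,1,0,2,0,0,1,2,1]
Step 9: insert w at [2, 3, 9] -> counters=[2,3,4,3,2,0,1,1,1,1,1,0,0,1,0,0,0,1,0,2,0,0,1,2,1]
Step 10: insert b at [9, 13, 18] -> counters=[2,3,4,3,2,0,1,1,1,2,1,0,0,2,0,0,0,1,1,2,0,0,1,2,1]
Step 11: insert v at [2, 14, 17] -> counters=[2,3,5,3,2,0,1,1,1,2,1,0,0,2,1,0,0,2,1,2,0,0,1,2,1]
Step 12: insert pvh at [5, 17, 20] -> counters=[2,3,5,3,2,1,1,1,1,2,1,0,0,2,1,0,0,3,1,2,1,0,1,2,1]
Step 13: delete tv at [0, 2, 6] -> counters=[1,3,4,3,2,1,0,1,1,2,1,0,0,2,1,0,0,3,1,2,1,0,1,2,1]
Step 14: insert yyk at [4, 10, 19] -> counters=[1,3,4,3,3,1,0,1,1,2,2,0,0,2,1,0,0,3,1,3,1,0,1,2,1]
Step 15: insert wr at [1, 22, 24] -> counters=[1,4,4,3,3,1,0,1,1,2,2,0,0,2,1,0,0,3,1,3,1,0,2,2,2]
Step 16: insert pvh at [5, 17, 20] -> counters=[1,4,4,3,3,2,0,1,1,2,2,0,0,2,1,0,0,4,1,3,2,0,2,2,2]
Step 17: insert wr at [1, 22, 24] -> counters=[1,5,4,3,3,2,0,1,1,2,2,0,0,2,1,0,0,4,1,3,2,0,3,2,3]
Final counters=[1,5,4,3,3,2,0,1,1,2,2,0,0,2,1,0,0,4,1,3,2,0,3,2,3] -> counters[20]=2

Answer: 2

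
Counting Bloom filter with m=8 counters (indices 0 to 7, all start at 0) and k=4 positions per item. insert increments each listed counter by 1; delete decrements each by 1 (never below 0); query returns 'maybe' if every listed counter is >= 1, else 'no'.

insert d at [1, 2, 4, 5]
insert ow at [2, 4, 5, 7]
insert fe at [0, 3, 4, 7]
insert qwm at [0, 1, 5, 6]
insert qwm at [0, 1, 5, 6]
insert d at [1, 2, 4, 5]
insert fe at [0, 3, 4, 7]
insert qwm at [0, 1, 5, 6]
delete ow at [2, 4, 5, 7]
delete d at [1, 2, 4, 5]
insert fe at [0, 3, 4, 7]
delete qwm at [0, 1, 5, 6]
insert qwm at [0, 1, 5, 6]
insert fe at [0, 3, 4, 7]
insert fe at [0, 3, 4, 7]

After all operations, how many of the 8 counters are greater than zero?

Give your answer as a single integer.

Answer: 8

Derivation:
Step 1: insert d at [1, 2, 4, 5] -> counters=[0,1,1,0,1,1,0,0]
Step 2: insert ow at [2, 4, 5, 7] -> counters=[0,1,2,0,2,2,0,1]
Step 3: insert fe at [0, 3, 4, 7] -> counters=[1,1,2,1,3,2,0,2]
Step 4: insert qwm at [0, 1, 5, 6] -> counters=[2,2,2,1,3,3,1,2]
Step 5: insert qwm at [0, 1, 5, 6] -> counters=[3,3,2,1,3,4,2,2]
Step 6: insert d at [1, 2, 4, 5] -> counters=[3,4,3,1,4,5,2,2]
Step 7: insert fe at [0, 3, 4, 7] -> counters=[4,4,3,2,5,5,2,3]
Step 8: insert qwm at [0, 1, 5, 6] -> counters=[5,5,3,2,5,6,3,3]
Step 9: delete ow at [2, 4, 5, 7] -> counters=[5,5,2,2,4,5,3,2]
Step 10: delete d at [1, 2, 4, 5] -> counters=[5,4,1,2,3,4,3,2]
Step 11: insert fe at [0, 3, 4, 7] -> counters=[6,4,1,3,4,4,3,3]
Step 12: delete qwm at [0, 1, 5, 6] -> counters=[5,3,1,3,4,3,2,3]
Step 13: insert qwm at [0, 1, 5, 6] -> counters=[6,4,1,3,4,4,3,3]
Step 14: insert fe at [0, 3, 4, 7] -> counters=[7,4,1,4,5,4,3,4]
Step 15: insert fe at [0, 3, 4, 7] -> counters=[8,4,1,5,6,4,3,5]
Final counters=[8,4,1,5,6,4,3,5] -> 8 nonzero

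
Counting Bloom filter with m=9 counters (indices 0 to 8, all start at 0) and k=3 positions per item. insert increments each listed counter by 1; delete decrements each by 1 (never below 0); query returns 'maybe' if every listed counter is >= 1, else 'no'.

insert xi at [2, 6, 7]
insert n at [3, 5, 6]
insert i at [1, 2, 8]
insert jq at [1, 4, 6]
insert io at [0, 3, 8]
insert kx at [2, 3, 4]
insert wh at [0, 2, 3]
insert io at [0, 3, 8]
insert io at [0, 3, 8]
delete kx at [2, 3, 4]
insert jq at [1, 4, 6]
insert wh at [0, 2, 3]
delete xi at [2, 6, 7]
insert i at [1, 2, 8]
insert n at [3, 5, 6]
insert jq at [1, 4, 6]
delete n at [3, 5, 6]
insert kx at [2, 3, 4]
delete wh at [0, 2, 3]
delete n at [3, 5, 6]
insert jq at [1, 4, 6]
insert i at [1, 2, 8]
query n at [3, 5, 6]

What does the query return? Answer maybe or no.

Step 1: insert xi at [2, 6, 7] -> counters=[0,0,1,0,0,0,1,1,0]
Step 2: insert n at [3, 5, 6] -> counters=[0,0,1,1,0,1,2,1,0]
Step 3: insert i at [1, 2, 8] -> counters=[0,1,2,1,0,1,2,1,1]
Step 4: insert jq at [1, 4, 6] -> counters=[0,2,2,1,1,1,3,1,1]
Step 5: insert io at [0, 3, 8] -> counters=[1,2,2,2,1,1,3,1,2]
Step 6: insert kx at [2, 3, 4] -> counters=[1,2,3,3,2,1,3,1,2]
Step 7: insert wh at [0, 2, 3] -> counters=[2,2,4,4,2,1,3,1,2]
Step 8: insert io at [0, 3, 8] -> counters=[3,2,4,5,2,1,3,1,3]
Step 9: insert io at [0, 3, 8] -> counters=[4,2,4,6,2,1,3,1,4]
Step 10: delete kx at [2, 3, 4] -> counters=[4,2,3,5,1,1,3,1,4]
Step 11: insert jq at [1, 4, 6] -> counters=[4,3,3,5,2,1,4,1,4]
Step 12: insert wh at [0, 2, 3] -> counters=[5,3,4,6,2,1,4,1,4]
Step 13: delete xi at [2, 6, 7] -> counters=[5,3,3,6,2,1,3,0,4]
Step 14: insert i at [1, 2, 8] -> counters=[5,4,4,6,2,1,3,0,5]
Step 15: insert n at [3, 5, 6] -> counters=[5,4,4,7,2,2,4,0,5]
Step 16: insert jq at [1, 4, 6] -> counters=[5,5,4,7,3,2,5,0,5]
Step 17: delete n at [3, 5, 6] -> counters=[5,5,4,6,3,1,4,0,5]
Step 18: insert kx at [2, 3, 4] -> counters=[5,5,5,7,4,1,4,0,5]
Step 19: delete wh at [0, 2, 3] -> counters=[4,5,4,6,4,1,4,0,5]
Step 20: delete n at [3, 5, 6] -> counters=[4,5,4,5,4,0,3,0,5]
Step 21: insert jq at [1, 4, 6] -> counters=[4,6,4,5,5,0,4,0,5]
Step 22: insert i at [1, 2, 8] -> counters=[4,7,5,5,5,0,4,0,6]
Query n: check counters[3]=5 counters[5]=0 counters[6]=4 -> no

Answer: no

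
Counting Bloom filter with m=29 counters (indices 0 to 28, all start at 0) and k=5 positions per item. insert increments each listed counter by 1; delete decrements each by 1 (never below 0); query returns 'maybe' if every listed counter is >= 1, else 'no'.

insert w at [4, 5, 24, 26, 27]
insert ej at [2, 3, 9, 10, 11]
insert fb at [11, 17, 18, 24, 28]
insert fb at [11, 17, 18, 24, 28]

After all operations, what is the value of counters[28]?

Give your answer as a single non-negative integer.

Answer: 2

Derivation:
Step 1: insert w at [4, 5, 24, 26, 27] -> counters=[0,0,0,0,1,1,0,0,0,0,0,0,0,0,0,0,0,0,0,0,0,0,0,0,1,0,1,1,0]
Step 2: insert ej at [2, 3, 9, 10, 11] -> counters=[0,0,1,1,1,1,0,0,0,1,1,1,0,0,0,0,0,0,0,0,0,0,0,0,1,0,1,1,0]
Step 3: insert fb at [11, 17, 18, 24, 28] -> counters=[0,0,1,1,1,1,0,0,0,1,1,2,0,0,0,0,0,1,1,0,0,0,0,0,2,0,1,1,1]
Step 4: insert fb at [11, 17, 18, 24, 28] -> counters=[0,0,1,1,1,1,0,0,0,1,1,3,0,0,0,0,0,2,2,0,0,0,0,0,3,0,1,1,2]
Final counters=[0,0,1,1,1,1,0,0,0,1,1,3,0,0,0,0,0,2,2,0,0,0,0,0,3,0,1,1,2] -> counters[28]=2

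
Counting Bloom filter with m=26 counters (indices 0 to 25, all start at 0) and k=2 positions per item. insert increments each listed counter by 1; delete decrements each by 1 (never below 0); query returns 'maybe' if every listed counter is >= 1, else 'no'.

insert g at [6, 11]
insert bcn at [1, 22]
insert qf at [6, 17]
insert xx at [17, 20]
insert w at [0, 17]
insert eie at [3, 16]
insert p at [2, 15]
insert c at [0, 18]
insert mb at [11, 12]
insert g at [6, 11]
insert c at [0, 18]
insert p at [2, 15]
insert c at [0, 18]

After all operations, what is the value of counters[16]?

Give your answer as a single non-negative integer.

Answer: 1

Derivation:
Step 1: insert g at [6, 11] -> counters=[0,0,0,0,0,0,1,0,0,0,0,1,0,0,0,0,0,0,0,0,0,0,0,0,0,0]
Step 2: insert bcn at [1, 22] -> counters=[0,1,0,0,0,0,1,0,0,0,0,1,0,0,0,0,0,0,0,0,0,0,1,0,0,0]
Step 3: insert qf at [6, 17] -> counters=[0,1,0,0,0,0,2,0,0,0,0,1,0,0,0,0,0,1,0,0,0,0,1,0,0,0]
Step 4: insert xx at [17, 20] -> counters=[0,1,0,0,0,0,2,0,0,0,0,1,0,0,0,0,0,2,0,0,1,0,1,0,0,0]
Step 5: insert w at [0, 17] -> counters=[1,1,0,0,0,0,2,0,0,0,0,1,0,0,0,0,0,3,0,0,1,0,1,0,0,0]
Step 6: insert eie at [3, 16] -> counters=[1,1,0,1,0,0,2,0,0,0,0,1,0,0,0,0,1,3,0,0,1,0,1,0,0,0]
Step 7: insert p at [2, 15] -> counters=[1,1,1,1,0,0,2,0,0,0,0,1,0,0,0,1,1,3,0,0,1,0,1,0,0,0]
Step 8: insert c at [0, 18] -> counters=[2,1,1,1,0,0,2,0,0,0,0,1,0,0,0,1,1,3,1,0,1,0,1,0,0,0]
Step 9: insert mb at [11, 12] -> counters=[2,1,1,1,0,0,2,0,0,0,0,2,1,0,0,1,1,3,1,0,1,0,1,0,0,0]
Step 10: insert g at [6, 11] -> counters=[2,1,1,1,0,0,3,0,0,0,0,3,1,0,0,1,1,3,1,0,1,0,1,0,0,0]
Step 11: insert c at [0, 18] -> counters=[3,1,1,1,0,0,3,0,0,0,0,3,1,0,0,1,1,3,2,0,1,0,1,0,0,0]
Step 12: insert p at [2, 15] -> counters=[3,1,2,1,0,0,3,0,0,0,0,3,1,0,0,2,1,3,2,0,1,0,1,0,0,0]
Step 13: insert c at [0, 18] -> counters=[4,1,2,1,0,0,3,0,0,0,0,3,1,0,0,2,1,3,3,0,1,0,1,0,0,0]
Final counters=[4,1,2,1,0,0,3,0,0,0,0,3,1,0,0,2,1,3,3,0,1,0,1,0,0,0] -> counters[16]=1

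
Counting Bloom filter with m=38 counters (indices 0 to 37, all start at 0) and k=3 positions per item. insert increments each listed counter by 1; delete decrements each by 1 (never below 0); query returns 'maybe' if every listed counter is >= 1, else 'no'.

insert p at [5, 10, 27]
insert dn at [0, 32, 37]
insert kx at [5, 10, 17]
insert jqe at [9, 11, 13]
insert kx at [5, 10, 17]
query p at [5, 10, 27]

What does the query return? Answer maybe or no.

Step 1: insert p at [5, 10, 27] -> counters=[0,0,0,0,0,1,0,0,0,0,1,0,0,0,0,0,0,0,0,0,0,0,0,0,0,0,0,1,0,0,0,0,0,0,0,0,0,0]
Step 2: insert dn at [0, 32, 37] -> counters=[1,0,0,0,0,1,0,0,0,0,1,0,0,0,0,0,0,0,0,0,0,0,0,0,0,0,0,1,0,0,0,0,1,0,0,0,0,1]
Step 3: insert kx at [5, 10, 17] -> counters=[1,0,0,0,0,2,0,0,0,0,2,0,0,0,0,0,0,1,0,0,0,0,0,0,0,0,0,1,0,0,0,0,1,0,0,0,0,1]
Step 4: insert jqe at [9, 11, 13] -> counters=[1,0,0,0,0,2,0,0,0,1,2,1,0,1,0,0,0,1,0,0,0,0,0,0,0,0,0,1,0,0,0,0,1,0,0,0,0,1]
Step 5: insert kx at [5, 10, 17] -> counters=[1,0,0,0,0,3,0,0,0,1,3,1,0,1,0,0,0,2,0,0,0,0,0,0,0,0,0,1,0,0,0,0,1,0,0,0,0,1]
Query p: check counters[5]=3 counters[10]=3 counters[27]=1 -> maybe

Answer: maybe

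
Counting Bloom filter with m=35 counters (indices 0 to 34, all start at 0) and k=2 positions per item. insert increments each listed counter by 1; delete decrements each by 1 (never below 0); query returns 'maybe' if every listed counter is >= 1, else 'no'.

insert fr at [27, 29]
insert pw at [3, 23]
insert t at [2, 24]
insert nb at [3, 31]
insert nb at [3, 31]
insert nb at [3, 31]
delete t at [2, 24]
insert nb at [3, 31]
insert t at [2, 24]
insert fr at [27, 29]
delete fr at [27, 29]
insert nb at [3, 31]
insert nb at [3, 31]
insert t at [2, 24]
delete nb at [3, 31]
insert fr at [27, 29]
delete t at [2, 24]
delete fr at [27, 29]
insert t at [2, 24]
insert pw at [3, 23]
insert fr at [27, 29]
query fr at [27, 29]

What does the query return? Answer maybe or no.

Step 1: insert fr at [27, 29] -> counters=[0,0,0,0,0,0,0,0,0,0,0,0,0,0,0,0,0,0,0,0,0,0,0,0,0,0,0,1,0,1,0,0,0,0,0]
Step 2: insert pw at [3, 23] -> counters=[0,0,0,1,0,0,0,0,0,0,0,0,0,0,0,0,0,0,0,0,0,0,0,1,0,0,0,1,0,1,0,0,0,0,0]
Step 3: insert t at [2, 24] -> counters=[0,0,1,1,0,0,0,0,0,0,0,0,0,0,0,0,0,0,0,0,0,0,0,1,1,0,0,1,0,1,0,0,0,0,0]
Step 4: insert nb at [3, 31] -> counters=[0,0,1,2,0,0,0,0,0,0,0,0,0,0,0,0,0,0,0,0,0,0,0,1,1,0,0,1,0,1,0,1,0,0,0]
Step 5: insert nb at [3, 31] -> counters=[0,0,1,3,0,0,0,0,0,0,0,0,0,0,0,0,0,0,0,0,0,0,0,1,1,0,0,1,0,1,0,2,0,0,0]
Step 6: insert nb at [3, 31] -> counters=[0,0,1,4,0,0,0,0,0,0,0,0,0,0,0,0,0,0,0,0,0,0,0,1,1,0,0,1,0,1,0,3,0,0,0]
Step 7: delete t at [2, 24] -> counters=[0,0,0,4,0,0,0,0,0,0,0,0,0,0,0,0,0,0,0,0,0,0,0,1,0,0,0,1,0,1,0,3,0,0,0]
Step 8: insert nb at [3, 31] -> counters=[0,0,0,5,0,0,0,0,0,0,0,0,0,0,0,0,0,0,0,0,0,0,0,1,0,0,0,1,0,1,0,4,0,0,0]
Step 9: insert t at [2, 24] -> counters=[0,0,1,5,0,0,0,0,0,0,0,0,0,0,0,0,0,0,0,0,0,0,0,1,1,0,0,1,0,1,0,4,0,0,0]
Step 10: insert fr at [27, 29] -> counters=[0,0,1,5,0,0,0,0,0,0,0,0,0,0,0,0,0,0,0,0,0,0,0,1,1,0,0,2,0,2,0,4,0,0,0]
Step 11: delete fr at [27, 29] -> counters=[0,0,1,5,0,0,0,0,0,0,0,0,0,0,0,0,0,0,0,0,0,0,0,1,1,0,0,1,0,1,0,4,0,0,0]
Step 12: insert nb at [3, 31] -> counters=[0,0,1,6,0,0,0,0,0,0,0,0,0,0,0,0,0,0,0,0,0,0,0,1,1,0,0,1,0,1,0,5,0,0,0]
Step 13: insert nb at [3, 31] -> counters=[0,0,1,7,0,0,0,0,0,0,0,0,0,0,0,0,0,0,0,0,0,0,0,1,1,0,0,1,0,1,0,6,0,0,0]
Step 14: insert t at [2, 24] -> counters=[0,0,2,7,0,0,0,0,0,0,0,0,0,0,0,0,0,0,0,0,0,0,0,1,2,0,0,1,0,1,0,6,0,0,0]
Step 15: delete nb at [3, 31] -> counters=[0,0,2,6,0,0,0,0,0,0,0,0,0,0,0,0,0,0,0,0,0,0,0,1,2,0,0,1,0,1,0,5,0,0,0]
Step 16: insert fr at [27, 29] -> counters=[0,0,2,6,0,0,0,0,0,0,0,0,0,0,0,0,0,0,0,0,0,0,0,1,2,0,0,2,0,2,0,5,0,0,0]
Step 17: delete t at [2, 24] -> counters=[0,0,1,6,0,0,0,0,0,0,0,0,0,0,0,0,0,0,0,0,0,0,0,1,1,0,0,2,0,2,0,5,0,0,0]
Step 18: delete fr at [27, 29] -> counters=[0,0,1,6,0,0,0,0,0,0,0,0,0,0,0,0,0,0,0,0,0,0,0,1,1,0,0,1,0,1,0,5,0,0,0]
Step 19: insert t at [2, 24] -> counters=[0,0,2,6,0,0,0,0,0,0,0,0,0,0,0,0,0,0,0,0,0,0,0,1,2,0,0,1,0,1,0,5,0,0,0]
Step 20: insert pw at [3, 23] -> counters=[0,0,2,7,0,0,0,0,0,0,0,0,0,0,0,0,0,0,0,0,0,0,0,2,2,0,0,1,0,1,0,5,0,0,0]
Step 21: insert fr at [27, 29] -> counters=[0,0,2,7,0,0,0,0,0,0,0,0,0,0,0,0,0,0,0,0,0,0,0,2,2,0,0,2,0,2,0,5,0,0,0]
Query fr: check counters[27]=2 counters[29]=2 -> maybe

Answer: maybe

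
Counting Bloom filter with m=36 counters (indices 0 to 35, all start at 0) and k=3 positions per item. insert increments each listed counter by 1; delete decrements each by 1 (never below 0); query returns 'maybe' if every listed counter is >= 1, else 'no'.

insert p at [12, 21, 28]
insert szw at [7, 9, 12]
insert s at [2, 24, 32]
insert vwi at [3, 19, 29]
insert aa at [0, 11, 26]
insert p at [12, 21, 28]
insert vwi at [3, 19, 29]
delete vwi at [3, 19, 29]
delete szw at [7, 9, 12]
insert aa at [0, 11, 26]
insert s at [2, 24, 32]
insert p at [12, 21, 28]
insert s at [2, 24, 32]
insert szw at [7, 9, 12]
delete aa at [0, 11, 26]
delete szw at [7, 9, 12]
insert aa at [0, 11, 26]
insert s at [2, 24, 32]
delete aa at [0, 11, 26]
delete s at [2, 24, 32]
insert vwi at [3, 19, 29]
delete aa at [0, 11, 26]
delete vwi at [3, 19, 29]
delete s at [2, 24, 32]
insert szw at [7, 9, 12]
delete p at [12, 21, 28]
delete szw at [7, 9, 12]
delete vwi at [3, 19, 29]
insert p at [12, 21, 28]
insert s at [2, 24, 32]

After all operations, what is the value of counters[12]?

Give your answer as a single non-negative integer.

Step 1: insert p at [12, 21, 28] -> counters=[0,0,0,0,0,0,0,0,0,0,0,0,1,0,0,0,0,0,0,0,0,1,0,0,0,0,0,0,1,0,0,0,0,0,0,0]
Step 2: insert szw at [7, 9, 12] -> counters=[0,0,0,0,0,0,0,1,0,1,0,0,2,0,0,0,0,0,0,0,0,1,0,0,0,0,0,0,1,0,0,0,0,0,0,0]
Step 3: insert s at [2, 24, 32] -> counters=[0,0,1,0,0,0,0,1,0,1,0,0,2,0,0,0,0,0,0,0,0,1,0,0,1,0,0,0,1,0,0,0,1,0,0,0]
Step 4: insert vwi at [3, 19, 29] -> counters=[0,0,1,1,0,0,0,1,0,1,0,0,2,0,0,0,0,0,0,1,0,1,0,0,1,0,0,0,1,1,0,0,1,0,0,0]
Step 5: insert aa at [0, 11, 26] -> counters=[1,0,1,1,0,0,0,1,0,1,0,1,2,0,0,0,0,0,0,1,0,1,0,0,1,0,1,0,1,1,0,0,1,0,0,0]
Step 6: insert p at [12, 21, 28] -> counters=[1,0,1,1,0,0,0,1,0,1,0,1,3,0,0,0,0,0,0,1,0,2,0,0,1,0,1,0,2,1,0,0,1,0,0,0]
Step 7: insert vwi at [3, 19, 29] -> counters=[1,0,1,2,0,0,0,1,0,1,0,1,3,0,0,0,0,0,0,2,0,2,0,0,1,0,1,0,2,2,0,0,1,0,0,0]
Step 8: delete vwi at [3, 19, 29] -> counters=[1,0,1,1,0,0,0,1,0,1,0,1,3,0,0,0,0,0,0,1,0,2,0,0,1,0,1,0,2,1,0,0,1,0,0,0]
Step 9: delete szw at [7, 9, 12] -> counters=[1,0,1,1,0,0,0,0,0,0,0,1,2,0,0,0,0,0,0,1,0,2,0,0,1,0,1,0,2,1,0,0,1,0,0,0]
Step 10: insert aa at [0, 11, 26] -> counters=[2,0,1,1,0,0,0,0,0,0,0,2,2,0,0,0,0,0,0,1,0,2,0,0,1,0,2,0,2,1,0,0,1,0,0,0]
Step 11: insert s at [2, 24, 32] -> counters=[2,0,2,1,0,0,0,0,0,0,0,2,2,0,0,0,0,0,0,1,0,2,0,0,2,0,2,0,2,1,0,0,2,0,0,0]
Step 12: insert p at [12, 21, 28] -> counters=[2,0,2,1,0,0,0,0,0,0,0,2,3,0,0,0,0,0,0,1,0,3,0,0,2,0,2,0,3,1,0,0,2,0,0,0]
Step 13: insert s at [2, 24, 32] -> counters=[2,0,3,1,0,0,0,0,0,0,0,2,3,0,0,0,0,0,0,1,0,3,0,0,3,0,2,0,3,1,0,0,3,0,0,0]
Step 14: insert szw at [7, 9, 12] -> counters=[2,0,3,1,0,0,0,1,0,1,0,2,4,0,0,0,0,0,0,1,0,3,0,0,3,0,2,0,3,1,0,0,3,0,0,0]
Step 15: delete aa at [0, 11, 26] -> counters=[1,0,3,1,0,0,0,1,0,1,0,1,4,0,0,0,0,0,0,1,0,3,0,0,3,0,1,0,3,1,0,0,3,0,0,0]
Step 16: delete szw at [7, 9, 12] -> counters=[1,0,3,1,0,0,0,0,0,0,0,1,3,0,0,0,0,0,0,1,0,3,0,0,3,0,1,0,3,1,0,0,3,0,0,0]
Step 17: insert aa at [0, 11, 26] -> counters=[2,0,3,1,0,0,0,0,0,0,0,2,3,0,0,0,0,0,0,1,0,3,0,0,3,0,2,0,3,1,0,0,3,0,0,0]
Step 18: insert s at [2, 24, 32] -> counters=[2,0,4,1,0,0,0,0,0,0,0,2,3,0,0,0,0,0,0,1,0,3,0,0,4,0,2,0,3,1,0,0,4,0,0,0]
Step 19: delete aa at [0, 11, 26] -> counters=[1,0,4,1,0,0,0,0,0,0,0,1,3,0,0,0,0,0,0,1,0,3,0,0,4,0,1,0,3,1,0,0,4,0,0,0]
Step 20: delete s at [2, 24, 32] -> counters=[1,0,3,1,0,0,0,0,0,0,0,1,3,0,0,0,0,0,0,1,0,3,0,0,3,0,1,0,3,1,0,0,3,0,0,0]
Step 21: insert vwi at [3, 19, 29] -> counters=[1,0,3,2,0,0,0,0,0,0,0,1,3,0,0,0,0,0,0,2,0,3,0,0,3,0,1,0,3,2,0,0,3,0,0,0]
Step 22: delete aa at [0, 11, 26] -> counters=[0,0,3,2,0,0,0,0,0,0,0,0,3,0,0,0,0,0,0,2,0,3,0,0,3,0,0,0,3,2,0,0,3,0,0,0]
Step 23: delete vwi at [3, 19, 29] -> counters=[0,0,3,1,0,0,0,0,0,0,0,0,3,0,0,0,0,0,0,1,0,3,0,0,3,0,0,0,3,1,0,0,3,0,0,0]
Step 24: delete s at [2, 24, 32] -> counters=[0,0,2,1,0,0,0,0,0,0,0,0,3,0,0,0,0,0,0,1,0,3,0,0,2,0,0,0,3,1,0,0,2,0,0,0]
Step 25: insert szw at [7, 9, 12] -> counters=[0,0,2,1,0,0,0,1,0,1,0,0,4,0,0,0,0,0,0,1,0,3,0,0,2,0,0,0,3,1,0,0,2,0,0,0]
Step 26: delete p at [12, 21, 28] -> counters=[0,0,2,1,0,0,0,1,0,1,0,0,3,0,0,0,0,0,0,1,0,2,0,0,2,0,0,0,2,1,0,0,2,0,0,0]
Step 27: delete szw at [7, 9, 12] -> counters=[0,0,2,1,0,0,0,0,0,0,0,0,2,0,0,0,0,0,0,1,0,2,0,0,2,0,0,0,2,1,0,0,2,0,0,0]
Step 28: delete vwi at [3, 19, 29] -> counters=[0,0,2,0,0,0,0,0,0,0,0,0,2,0,0,0,0,0,0,0,0,2,0,0,2,0,0,0,2,0,0,0,2,0,0,0]
Step 29: insert p at [12, 21, 28] -> counters=[0,0,2,0,0,0,0,0,0,0,0,0,3,0,0,0,0,0,0,0,0,3,0,0,2,0,0,0,3,0,0,0,2,0,0,0]
Step 30: insert s at [2, 24, 32] -> counters=[0,0,3,0,0,0,0,0,0,0,0,0,3,0,0,0,0,0,0,0,0,3,0,0,3,0,0,0,3,0,0,0,3,0,0,0]
Final counters=[0,0,3,0,0,0,0,0,0,0,0,0,3,0,0,0,0,0,0,0,0,3,0,0,3,0,0,0,3,0,0,0,3,0,0,0] -> counters[12]=3

Answer: 3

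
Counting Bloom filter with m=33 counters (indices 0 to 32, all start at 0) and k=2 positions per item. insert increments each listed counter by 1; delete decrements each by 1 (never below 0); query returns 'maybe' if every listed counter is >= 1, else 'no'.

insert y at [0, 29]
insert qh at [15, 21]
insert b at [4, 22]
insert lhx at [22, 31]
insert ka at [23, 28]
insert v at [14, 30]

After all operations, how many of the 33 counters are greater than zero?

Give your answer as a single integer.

Answer: 11

Derivation:
Step 1: insert y at [0, 29] -> counters=[1,0,0,0,0,0,0,0,0,0,0,0,0,0,0,0,0,0,0,0,0,0,0,0,0,0,0,0,0,1,0,0,0]
Step 2: insert qh at [15, 21] -> counters=[1,0,0,0,0,0,0,0,0,0,0,0,0,0,0,1,0,0,0,0,0,1,0,0,0,0,0,0,0,1,0,0,0]
Step 3: insert b at [4, 22] -> counters=[1,0,0,0,1,0,0,0,0,0,0,0,0,0,0,1,0,0,0,0,0,1,1,0,0,0,0,0,0,1,0,0,0]
Step 4: insert lhx at [22, 31] -> counters=[1,0,0,0,1,0,0,0,0,0,0,0,0,0,0,1,0,0,0,0,0,1,2,0,0,0,0,0,0,1,0,1,0]
Step 5: insert ka at [23, 28] -> counters=[1,0,0,0,1,0,0,0,0,0,0,0,0,0,0,1,0,0,0,0,0,1,2,1,0,0,0,0,1,1,0,1,0]
Step 6: insert v at [14, 30] -> counters=[1,0,0,0,1,0,0,0,0,0,0,0,0,0,1,1,0,0,0,0,0,1,2,1,0,0,0,0,1,1,1,1,0]
Final counters=[1,0,0,0,1,0,0,0,0,0,0,0,0,0,1,1,0,0,0,0,0,1,2,1,0,0,0,0,1,1,1,1,0] -> 11 nonzero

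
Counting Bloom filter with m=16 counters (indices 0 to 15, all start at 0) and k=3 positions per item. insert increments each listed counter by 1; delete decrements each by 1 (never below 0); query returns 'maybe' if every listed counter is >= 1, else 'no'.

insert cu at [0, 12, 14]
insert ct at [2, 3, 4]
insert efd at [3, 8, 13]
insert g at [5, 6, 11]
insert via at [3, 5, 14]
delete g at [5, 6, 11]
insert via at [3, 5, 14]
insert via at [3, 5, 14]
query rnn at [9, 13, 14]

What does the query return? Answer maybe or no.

Answer: no

Derivation:
Step 1: insert cu at [0, 12, 14] -> counters=[1,0,0,0,0,0,0,0,0,0,0,0,1,0,1,0]
Step 2: insert ct at [2, 3, 4] -> counters=[1,0,1,1,1,0,0,0,0,0,0,0,1,0,1,0]
Step 3: insert efd at [3, 8, 13] -> counters=[1,0,1,2,1,0,0,0,1,0,0,0,1,1,1,0]
Step 4: insert g at [5, 6, 11] -> counters=[1,0,1,2,1,1,1,0,1,0,0,1,1,1,1,0]
Step 5: insert via at [3, 5, 14] -> counters=[1,0,1,3,1,2,1,0,1,0,0,1,1,1,2,0]
Step 6: delete g at [5, 6, 11] -> counters=[1,0,1,3,1,1,0,0,1,0,0,0,1,1,2,0]
Step 7: insert via at [3, 5, 14] -> counters=[1,0,1,4,1,2,0,0,1,0,0,0,1,1,3,0]
Step 8: insert via at [3, 5, 14] -> counters=[1,0,1,5,1,3,0,0,1,0,0,0,1,1,4,0]
Query rnn: check counters[9]=0 counters[13]=1 counters[14]=4 -> no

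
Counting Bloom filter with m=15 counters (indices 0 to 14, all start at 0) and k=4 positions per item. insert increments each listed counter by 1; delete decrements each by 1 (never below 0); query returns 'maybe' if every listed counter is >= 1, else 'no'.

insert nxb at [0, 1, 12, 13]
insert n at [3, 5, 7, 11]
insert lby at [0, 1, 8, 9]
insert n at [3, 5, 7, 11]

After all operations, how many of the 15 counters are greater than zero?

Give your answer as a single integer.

Step 1: insert nxb at [0, 1, 12, 13] -> counters=[1,1,0,0,0,0,0,0,0,0,0,0,1,1,0]
Step 2: insert n at [3, 5, 7, 11] -> counters=[1,1,0,1,0,1,0,1,0,0,0,1,1,1,0]
Step 3: insert lby at [0, 1, 8, 9] -> counters=[2,2,0,1,0,1,0,1,1,1,0,1,1,1,0]
Step 4: insert n at [3, 5, 7, 11] -> counters=[2,2,0,2,0,2,0,2,1,1,0,2,1,1,0]
Final counters=[2,2,0,2,0,2,0,2,1,1,0,2,1,1,0] -> 10 nonzero

Answer: 10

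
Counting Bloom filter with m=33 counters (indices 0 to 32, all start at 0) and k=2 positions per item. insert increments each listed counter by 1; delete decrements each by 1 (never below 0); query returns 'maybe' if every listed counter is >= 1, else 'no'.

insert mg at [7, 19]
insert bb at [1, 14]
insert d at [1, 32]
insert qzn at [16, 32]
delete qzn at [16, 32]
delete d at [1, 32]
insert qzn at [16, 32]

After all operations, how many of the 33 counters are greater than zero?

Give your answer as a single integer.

Answer: 6

Derivation:
Step 1: insert mg at [7, 19] -> counters=[0,0,0,0,0,0,0,1,0,0,0,0,0,0,0,0,0,0,0,1,0,0,0,0,0,0,0,0,0,0,0,0,0]
Step 2: insert bb at [1, 14] -> counters=[0,1,0,0,0,0,0,1,0,0,0,0,0,0,1,0,0,0,0,1,0,0,0,0,0,0,0,0,0,0,0,0,0]
Step 3: insert d at [1, 32] -> counters=[0,2,0,0,0,0,0,1,0,0,0,0,0,0,1,0,0,0,0,1,0,0,0,0,0,0,0,0,0,0,0,0,1]
Step 4: insert qzn at [16, 32] -> counters=[0,2,0,0,0,0,0,1,0,0,0,0,0,0,1,0,1,0,0,1,0,0,0,0,0,0,0,0,0,0,0,0,2]
Step 5: delete qzn at [16, 32] -> counters=[0,2,0,0,0,0,0,1,0,0,0,0,0,0,1,0,0,0,0,1,0,0,0,0,0,0,0,0,0,0,0,0,1]
Step 6: delete d at [1, 32] -> counters=[0,1,0,0,0,0,0,1,0,0,0,0,0,0,1,0,0,0,0,1,0,0,0,0,0,0,0,0,0,0,0,0,0]
Step 7: insert qzn at [16, 32] -> counters=[0,1,0,0,0,0,0,1,0,0,0,0,0,0,1,0,1,0,0,1,0,0,0,0,0,0,0,0,0,0,0,0,1]
Final counters=[0,1,0,0,0,0,0,1,0,0,0,0,0,0,1,0,1,0,0,1,0,0,0,0,0,0,0,0,0,0,0,0,1] -> 6 nonzero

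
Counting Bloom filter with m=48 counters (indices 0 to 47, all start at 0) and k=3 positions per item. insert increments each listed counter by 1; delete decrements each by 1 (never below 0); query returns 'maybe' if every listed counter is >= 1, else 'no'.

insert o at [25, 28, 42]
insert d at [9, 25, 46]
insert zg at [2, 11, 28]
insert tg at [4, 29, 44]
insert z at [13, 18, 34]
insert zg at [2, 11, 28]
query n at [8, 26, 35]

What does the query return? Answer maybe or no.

Step 1: insert o at [25, 28, 42] -> counters=[0,0,0,0,0,0,0,0,0,0,0,0,0,0,0,0,0,0,0,0,0,0,0,0,0,1,0,0,1,0,0,0,0,0,0,0,0,0,0,0,0,0,1,0,0,0,0,0]
Step 2: insert d at [9, 25, 46] -> counters=[0,0,0,0,0,0,0,0,0,1,0,0,0,0,0,0,0,0,0,0,0,0,0,0,0,2,0,0,1,0,0,0,0,0,0,0,0,0,0,0,0,0,1,0,0,0,1,0]
Step 3: insert zg at [2, 11, 28] -> counters=[0,0,1,0,0,0,0,0,0,1,0,1,0,0,0,0,0,0,0,0,0,0,0,0,0,2,0,0,2,0,0,0,0,0,0,0,0,0,0,0,0,0,1,0,0,0,1,0]
Step 4: insert tg at [4, 29, 44] -> counters=[0,0,1,0,1,0,0,0,0,1,0,1,0,0,0,0,0,0,0,0,0,0,0,0,0,2,0,0,2,1,0,0,0,0,0,0,0,0,0,0,0,0,1,0,1,0,1,0]
Step 5: insert z at [13, 18, 34] -> counters=[0,0,1,0,1,0,0,0,0,1,0,1,0,1,0,0,0,0,1,0,0,0,0,0,0,2,0,0,2,1,0,0,0,0,1,0,0,0,0,0,0,0,1,0,1,0,1,0]
Step 6: insert zg at [2, 11, 28] -> counters=[0,0,2,0,1,0,0,0,0,1,0,2,0,1,0,0,0,0,1,0,0,0,0,0,0,2,0,0,3,1,0,0,0,0,1,0,0,0,0,0,0,0,1,0,1,0,1,0]
Query n: check counters[8]=0 counters[26]=0 counters[35]=0 -> no

Answer: no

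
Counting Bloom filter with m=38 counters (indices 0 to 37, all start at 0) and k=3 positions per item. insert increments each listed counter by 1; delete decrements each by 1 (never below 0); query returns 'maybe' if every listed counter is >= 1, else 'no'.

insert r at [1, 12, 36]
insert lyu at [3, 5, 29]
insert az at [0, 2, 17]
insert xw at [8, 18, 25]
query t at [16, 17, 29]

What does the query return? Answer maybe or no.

Step 1: insert r at [1, 12, 36] -> counters=[0,1,0,0,0,0,0,0,0,0,0,0,1,0,0,0,0,0,0,0,0,0,0,0,0,0,0,0,0,0,0,0,0,0,0,0,1,0]
Step 2: insert lyu at [3, 5, 29] -> counters=[0,1,0,1,0,1,0,0,0,0,0,0,1,0,0,0,0,0,0,0,0,0,0,0,0,0,0,0,0,1,0,0,0,0,0,0,1,0]
Step 3: insert az at [0, 2, 17] -> counters=[1,1,1,1,0,1,0,0,0,0,0,0,1,0,0,0,0,1,0,0,0,0,0,0,0,0,0,0,0,1,0,0,0,0,0,0,1,0]
Step 4: insert xw at [8, 18, 25] -> counters=[1,1,1,1,0,1,0,0,1,0,0,0,1,0,0,0,0,1,1,0,0,0,0,0,0,1,0,0,0,1,0,0,0,0,0,0,1,0]
Query t: check counters[16]=0 counters[17]=1 counters[29]=1 -> no

Answer: no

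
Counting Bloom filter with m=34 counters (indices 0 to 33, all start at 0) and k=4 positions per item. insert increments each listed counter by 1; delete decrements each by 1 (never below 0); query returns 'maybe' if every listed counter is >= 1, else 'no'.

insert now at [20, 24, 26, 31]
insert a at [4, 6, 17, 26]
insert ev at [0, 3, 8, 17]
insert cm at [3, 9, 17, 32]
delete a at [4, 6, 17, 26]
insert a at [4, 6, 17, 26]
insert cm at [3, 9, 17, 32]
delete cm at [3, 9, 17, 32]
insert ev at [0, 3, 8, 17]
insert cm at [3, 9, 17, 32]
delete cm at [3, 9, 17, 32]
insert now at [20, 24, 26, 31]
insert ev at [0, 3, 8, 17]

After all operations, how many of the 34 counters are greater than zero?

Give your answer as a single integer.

Step 1: insert now at [20, 24, 26, 31] -> counters=[0,0,0,0,0,0,0,0,0,0,0,0,0,0,0,0,0,0,0,0,1,0,0,0,1,0,1,0,0,0,0,1,0,0]
Step 2: insert a at [4, 6, 17, 26] -> counters=[0,0,0,0,1,0,1,0,0,0,0,0,0,0,0,0,0,1,0,0,1,0,0,0,1,0,2,0,0,0,0,1,0,0]
Step 3: insert ev at [0, 3, 8, 17] -> counters=[1,0,0,1,1,0,1,0,1,0,0,0,0,0,0,0,0,2,0,0,1,0,0,0,1,0,2,0,0,0,0,1,0,0]
Step 4: insert cm at [3, 9, 17, 32] -> counters=[1,0,0,2,1,0,1,0,1,1,0,0,0,0,0,0,0,3,0,0,1,0,0,0,1,0,2,0,0,0,0,1,1,0]
Step 5: delete a at [4, 6, 17, 26] -> counters=[1,0,0,2,0,0,0,0,1,1,0,0,0,0,0,0,0,2,0,0,1,0,0,0,1,0,1,0,0,0,0,1,1,0]
Step 6: insert a at [4, 6, 17, 26] -> counters=[1,0,0,2,1,0,1,0,1,1,0,0,0,0,0,0,0,3,0,0,1,0,0,0,1,0,2,0,0,0,0,1,1,0]
Step 7: insert cm at [3, 9, 17, 32] -> counters=[1,0,0,3,1,0,1,0,1,2,0,0,0,0,0,0,0,4,0,0,1,0,0,0,1,0,2,0,0,0,0,1,2,0]
Step 8: delete cm at [3, 9, 17, 32] -> counters=[1,0,0,2,1,0,1,0,1,1,0,0,0,0,0,0,0,3,0,0,1,0,0,0,1,0,2,0,0,0,0,1,1,0]
Step 9: insert ev at [0, 3, 8, 17] -> counters=[2,0,0,3,1,0,1,0,2,1,0,0,0,0,0,0,0,4,0,0,1,0,0,0,1,0,2,0,0,0,0,1,1,0]
Step 10: insert cm at [3, 9, 17, 32] -> counters=[2,0,0,4,1,0,1,0,2,2,0,0,0,0,0,0,0,5,0,0,1,0,0,0,1,0,2,0,0,0,0,1,2,0]
Step 11: delete cm at [3, 9, 17, 32] -> counters=[2,0,0,3,1,0,1,0,2,1,0,0,0,0,0,0,0,4,0,0,1,0,0,0,1,0,2,0,0,0,0,1,1,0]
Step 12: insert now at [20, 24, 26, 31] -> counters=[2,0,0,3,1,0,1,0,2,1,0,0,0,0,0,0,0,4,0,0,2,0,0,0,2,0,3,0,0,0,0,2,1,0]
Step 13: insert ev at [0, 3, 8, 17] -> counters=[3,0,0,4,1,0,1,0,3,1,0,0,0,0,0,0,0,5,0,0,2,0,0,0,2,0,3,0,0,0,0,2,1,0]
Final counters=[3,0,0,4,1,0,1,0,3,1,0,0,0,0,0,0,0,5,0,0,2,0,0,0,2,0,3,0,0,0,0,2,1,0] -> 12 nonzero

Answer: 12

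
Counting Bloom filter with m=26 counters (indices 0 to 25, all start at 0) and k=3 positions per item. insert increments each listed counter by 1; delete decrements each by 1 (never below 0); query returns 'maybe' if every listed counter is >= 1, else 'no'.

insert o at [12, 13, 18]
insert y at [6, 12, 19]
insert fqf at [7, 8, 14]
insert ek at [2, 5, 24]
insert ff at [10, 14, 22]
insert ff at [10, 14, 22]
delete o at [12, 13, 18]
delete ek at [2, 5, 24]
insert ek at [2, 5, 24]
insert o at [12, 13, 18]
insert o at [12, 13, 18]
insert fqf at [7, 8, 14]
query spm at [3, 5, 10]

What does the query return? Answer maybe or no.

Step 1: insert o at [12, 13, 18] -> counters=[0,0,0,0,0,0,0,0,0,0,0,0,1,1,0,0,0,0,1,0,0,0,0,0,0,0]
Step 2: insert y at [6, 12, 19] -> counters=[0,0,0,0,0,0,1,0,0,0,0,0,2,1,0,0,0,0,1,1,0,0,0,0,0,0]
Step 3: insert fqf at [7, 8, 14] -> counters=[0,0,0,0,0,0,1,1,1,0,0,0,2,1,1,0,0,0,1,1,0,0,0,0,0,0]
Step 4: insert ek at [2, 5, 24] -> counters=[0,0,1,0,0,1,1,1,1,0,0,0,2,1,1,0,0,0,1,1,0,0,0,0,1,0]
Step 5: insert ff at [10, 14, 22] -> counters=[0,0,1,0,0,1,1,1,1,0,1,0,2,1,2,0,0,0,1,1,0,0,1,0,1,0]
Step 6: insert ff at [10, 14, 22] -> counters=[0,0,1,0,0,1,1,1,1,0,2,0,2,1,3,0,0,0,1,1,0,0,2,0,1,0]
Step 7: delete o at [12, 13, 18] -> counters=[0,0,1,0,0,1,1,1,1,0,2,0,1,0,3,0,0,0,0,1,0,0,2,0,1,0]
Step 8: delete ek at [2, 5, 24] -> counters=[0,0,0,0,0,0,1,1,1,0,2,0,1,0,3,0,0,0,0,1,0,0,2,0,0,0]
Step 9: insert ek at [2, 5, 24] -> counters=[0,0,1,0,0,1,1,1,1,0,2,0,1,0,3,0,0,0,0,1,0,0,2,0,1,0]
Step 10: insert o at [12, 13, 18] -> counters=[0,0,1,0,0,1,1,1,1,0,2,0,2,1,3,0,0,0,1,1,0,0,2,0,1,0]
Step 11: insert o at [12, 13, 18] -> counters=[0,0,1,0,0,1,1,1,1,0,2,0,3,2,3,0,0,0,2,1,0,0,2,0,1,0]
Step 12: insert fqf at [7, 8, 14] -> counters=[0,0,1,0,0,1,1,2,2,0,2,0,3,2,4,0,0,0,2,1,0,0,2,0,1,0]
Query spm: check counters[3]=0 counters[5]=1 counters[10]=2 -> no

Answer: no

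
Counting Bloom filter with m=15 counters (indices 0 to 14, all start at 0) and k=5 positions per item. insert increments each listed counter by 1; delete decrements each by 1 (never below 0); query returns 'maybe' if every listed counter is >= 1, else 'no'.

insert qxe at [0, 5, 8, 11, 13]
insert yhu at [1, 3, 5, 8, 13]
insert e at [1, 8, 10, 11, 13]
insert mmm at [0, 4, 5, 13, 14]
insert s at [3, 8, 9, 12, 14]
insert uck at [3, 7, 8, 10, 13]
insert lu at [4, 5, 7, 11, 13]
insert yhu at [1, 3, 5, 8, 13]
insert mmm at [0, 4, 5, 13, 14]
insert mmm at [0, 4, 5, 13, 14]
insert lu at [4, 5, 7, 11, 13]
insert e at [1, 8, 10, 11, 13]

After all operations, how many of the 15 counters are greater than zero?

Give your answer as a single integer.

Step 1: insert qxe at [0, 5, 8, 11, 13] -> counters=[1,0,0,0,0,1,0,0,1,0,0,1,0,1,0]
Step 2: insert yhu at [1, 3, 5, 8, 13] -> counters=[1,1,0,1,0,2,0,0,2,0,0,1,0,2,0]
Step 3: insert e at [1, 8, 10, 11, 13] -> counters=[1,2,0,1,0,2,0,0,3,0,1,2,0,3,0]
Step 4: insert mmm at [0, 4, 5, 13, 14] -> counters=[2,2,0,1,1,3,0,0,3,0,1,2,0,4,1]
Step 5: insert s at [3, 8, 9, 12, 14] -> counters=[2,2,0,2,1,3,0,0,4,1,1,2,1,4,2]
Step 6: insert uck at [3, 7, 8, 10, 13] -> counters=[2,2,0,3,1,3,0,1,5,1,2,2,1,5,2]
Step 7: insert lu at [4, 5, 7, 11, 13] -> counters=[2,2,0,3,2,4,0,2,5,1,2,3,1,6,2]
Step 8: insert yhu at [1, 3, 5, 8, 13] -> counters=[2,3,0,4,2,5,0,2,6,1,2,3,1,7,2]
Step 9: insert mmm at [0, 4, 5, 13, 14] -> counters=[3,3,0,4,3,6,0,2,6,1,2,3,1,8,3]
Step 10: insert mmm at [0, 4, 5, 13, 14] -> counters=[4,3,0,4,4,7,0,2,6,1,2,3,1,9,4]
Step 11: insert lu at [4, 5, 7, 11, 13] -> counters=[4,3,0,4,5,8,0,3,6,1,2,4,1,10,4]
Step 12: insert e at [1, 8, 10, 11, 13] -> counters=[4,4,0,4,5,8,0,3,7,1,3,5,1,11,4]
Final counters=[4,4,0,4,5,8,0,3,7,1,3,5,1,11,4] -> 13 nonzero

Answer: 13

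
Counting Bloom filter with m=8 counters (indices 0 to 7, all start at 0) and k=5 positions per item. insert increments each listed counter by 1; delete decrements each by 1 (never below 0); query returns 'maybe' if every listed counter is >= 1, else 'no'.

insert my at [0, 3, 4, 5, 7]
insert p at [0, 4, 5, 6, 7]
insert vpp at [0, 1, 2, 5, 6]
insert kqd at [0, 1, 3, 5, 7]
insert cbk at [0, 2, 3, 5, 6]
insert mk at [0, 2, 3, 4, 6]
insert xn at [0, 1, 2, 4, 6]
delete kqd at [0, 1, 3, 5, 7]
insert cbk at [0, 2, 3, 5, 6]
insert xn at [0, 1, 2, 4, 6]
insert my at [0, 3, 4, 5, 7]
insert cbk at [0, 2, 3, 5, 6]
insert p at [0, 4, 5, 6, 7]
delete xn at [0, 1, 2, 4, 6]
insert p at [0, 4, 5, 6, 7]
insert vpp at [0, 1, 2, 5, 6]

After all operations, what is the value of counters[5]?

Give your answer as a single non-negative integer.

Step 1: insert my at [0, 3, 4, 5, 7] -> counters=[1,0,0,1,1,1,0,1]
Step 2: insert p at [0, 4, 5, 6, 7] -> counters=[2,0,0,1,2,2,1,2]
Step 3: insert vpp at [0, 1, 2, 5, 6] -> counters=[3,1,1,1,2,3,2,2]
Step 4: insert kqd at [0, 1, 3, 5, 7] -> counters=[4,2,1,2,2,4,2,3]
Step 5: insert cbk at [0, 2, 3, 5, 6] -> counters=[5,2,2,3,2,5,3,3]
Step 6: insert mk at [0, 2, 3, 4, 6] -> counters=[6,2,3,4,3,5,4,3]
Step 7: insert xn at [0, 1, 2, 4, 6] -> counters=[7,3,4,4,4,5,5,3]
Step 8: delete kqd at [0, 1, 3, 5, 7] -> counters=[6,2,4,3,4,4,5,2]
Step 9: insert cbk at [0, 2, 3, 5, 6] -> counters=[7,2,5,4,4,5,6,2]
Step 10: insert xn at [0, 1, 2, 4, 6] -> counters=[8,3,6,4,5,5,7,2]
Step 11: insert my at [0, 3, 4, 5, 7] -> counters=[9,3,6,5,6,6,7,3]
Step 12: insert cbk at [0, 2, 3, 5, 6] -> counters=[10,3,7,6,6,7,8,3]
Step 13: insert p at [0, 4, 5, 6, 7] -> counters=[11,3,7,6,7,8,9,4]
Step 14: delete xn at [0, 1, 2, 4, 6] -> counters=[10,2,6,6,6,8,8,4]
Step 15: insert p at [0, 4, 5, 6, 7] -> counters=[11,2,6,6,7,9,9,5]
Step 16: insert vpp at [0, 1, 2, 5, 6] -> counters=[12,3,7,6,7,10,10,5]
Final counters=[12,3,7,6,7,10,10,5] -> counters[5]=10

Answer: 10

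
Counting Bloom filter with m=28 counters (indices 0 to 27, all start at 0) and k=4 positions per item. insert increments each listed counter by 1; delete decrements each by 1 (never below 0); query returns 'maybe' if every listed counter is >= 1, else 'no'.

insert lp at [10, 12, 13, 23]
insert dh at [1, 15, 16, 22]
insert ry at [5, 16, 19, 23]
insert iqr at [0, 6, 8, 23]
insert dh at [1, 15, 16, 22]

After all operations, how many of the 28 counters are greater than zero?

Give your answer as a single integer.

Step 1: insert lp at [10, 12, 13, 23] -> counters=[0,0,0,0,0,0,0,0,0,0,1,0,1,1,0,0,0,0,0,0,0,0,0,1,0,0,0,0]
Step 2: insert dh at [1, 15, 16, 22] -> counters=[0,1,0,0,0,0,0,0,0,0,1,0,1,1,0,1,1,0,0,0,0,0,1,1,0,0,0,0]
Step 3: insert ry at [5, 16, 19, 23] -> counters=[0,1,0,0,0,1,0,0,0,0,1,0,1,1,0,1,2,0,0,1,0,0,1,2,0,0,0,0]
Step 4: insert iqr at [0, 6, 8, 23] -> counters=[1,1,0,0,0,1,1,0,1,0,1,0,1,1,0,1,2,0,0,1,0,0,1,3,0,0,0,0]
Step 5: insert dh at [1, 15, 16, 22] -> counters=[1,2,0,0,0,1,1,0,1,0,1,0,1,1,0,2,3,0,0,1,0,0,2,3,0,0,0,0]
Final counters=[1,2,0,0,0,1,1,0,1,0,1,0,1,1,0,2,3,0,0,1,0,0,2,3,0,0,0,0] -> 13 nonzero

Answer: 13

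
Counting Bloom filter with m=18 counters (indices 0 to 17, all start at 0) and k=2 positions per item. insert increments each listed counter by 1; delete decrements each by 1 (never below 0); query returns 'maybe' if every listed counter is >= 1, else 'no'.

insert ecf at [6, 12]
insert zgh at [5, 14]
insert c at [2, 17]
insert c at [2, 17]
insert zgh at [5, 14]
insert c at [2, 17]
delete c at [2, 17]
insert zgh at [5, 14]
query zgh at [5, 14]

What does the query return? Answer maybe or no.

Step 1: insert ecf at [6, 12] -> counters=[0,0,0,0,0,0,1,0,0,0,0,0,1,0,0,0,0,0]
Step 2: insert zgh at [5, 14] -> counters=[0,0,0,0,0,1,1,0,0,0,0,0,1,0,1,0,0,0]
Step 3: insert c at [2, 17] -> counters=[0,0,1,0,0,1,1,0,0,0,0,0,1,0,1,0,0,1]
Step 4: insert c at [2, 17] -> counters=[0,0,2,0,0,1,1,0,0,0,0,0,1,0,1,0,0,2]
Step 5: insert zgh at [5, 14] -> counters=[0,0,2,0,0,2,1,0,0,0,0,0,1,0,2,0,0,2]
Step 6: insert c at [2, 17] -> counters=[0,0,3,0,0,2,1,0,0,0,0,0,1,0,2,0,0,3]
Step 7: delete c at [2, 17] -> counters=[0,0,2,0,0,2,1,0,0,0,0,0,1,0,2,0,0,2]
Step 8: insert zgh at [5, 14] -> counters=[0,0,2,0,0,3,1,0,0,0,0,0,1,0,3,0,0,2]
Query zgh: check counters[5]=3 counters[14]=3 -> maybe

Answer: maybe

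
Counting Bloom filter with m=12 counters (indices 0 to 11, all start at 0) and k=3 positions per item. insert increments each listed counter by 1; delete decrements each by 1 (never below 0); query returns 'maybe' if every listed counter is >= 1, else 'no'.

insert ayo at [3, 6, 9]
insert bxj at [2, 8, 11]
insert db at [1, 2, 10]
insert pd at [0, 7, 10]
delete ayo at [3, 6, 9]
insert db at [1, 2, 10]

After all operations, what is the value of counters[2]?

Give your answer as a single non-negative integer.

Step 1: insert ayo at [3, 6, 9] -> counters=[0,0,0,1,0,0,1,0,0,1,0,0]
Step 2: insert bxj at [2, 8, 11] -> counters=[0,0,1,1,0,0,1,0,1,1,0,1]
Step 3: insert db at [1, 2, 10] -> counters=[0,1,2,1,0,0,1,0,1,1,1,1]
Step 4: insert pd at [0, 7, 10] -> counters=[1,1,2,1,0,0,1,1,1,1,2,1]
Step 5: delete ayo at [3, 6, 9] -> counters=[1,1,2,0,0,0,0,1,1,0,2,1]
Step 6: insert db at [1, 2, 10] -> counters=[1,2,3,0,0,0,0,1,1,0,3,1]
Final counters=[1,2,3,0,0,0,0,1,1,0,3,1] -> counters[2]=3

Answer: 3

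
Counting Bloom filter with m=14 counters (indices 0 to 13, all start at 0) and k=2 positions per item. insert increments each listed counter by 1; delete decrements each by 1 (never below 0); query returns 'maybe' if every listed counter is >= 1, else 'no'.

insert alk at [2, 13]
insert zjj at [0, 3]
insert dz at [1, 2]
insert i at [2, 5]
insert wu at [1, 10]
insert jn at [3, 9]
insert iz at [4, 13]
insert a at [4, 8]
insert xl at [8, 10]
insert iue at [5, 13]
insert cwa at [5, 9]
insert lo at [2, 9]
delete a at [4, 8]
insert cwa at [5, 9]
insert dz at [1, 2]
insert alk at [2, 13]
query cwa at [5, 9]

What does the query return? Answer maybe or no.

Step 1: insert alk at [2, 13] -> counters=[0,0,1,0,0,0,0,0,0,0,0,0,0,1]
Step 2: insert zjj at [0, 3] -> counters=[1,0,1,1,0,0,0,0,0,0,0,0,0,1]
Step 3: insert dz at [1, 2] -> counters=[1,1,2,1,0,0,0,0,0,0,0,0,0,1]
Step 4: insert i at [2, 5] -> counters=[1,1,3,1,0,1,0,0,0,0,0,0,0,1]
Step 5: insert wu at [1, 10] -> counters=[1,2,3,1,0,1,0,0,0,0,1,0,0,1]
Step 6: insert jn at [3, 9] -> counters=[1,2,3,2,0,1,0,0,0,1,1,0,0,1]
Step 7: insert iz at [4, 13] -> counters=[1,2,3,2,1,1,0,0,0,1,1,0,0,2]
Step 8: insert a at [4, 8] -> counters=[1,2,3,2,2,1,0,0,1,1,1,0,0,2]
Step 9: insert xl at [8, 10] -> counters=[1,2,3,2,2,1,0,0,2,1,2,0,0,2]
Step 10: insert iue at [5, 13] -> counters=[1,2,3,2,2,2,0,0,2,1,2,0,0,3]
Step 11: insert cwa at [5, 9] -> counters=[1,2,3,2,2,3,0,0,2,2,2,0,0,3]
Step 12: insert lo at [2, 9] -> counters=[1,2,4,2,2,3,0,0,2,3,2,0,0,3]
Step 13: delete a at [4, 8] -> counters=[1,2,4,2,1,3,0,0,1,3,2,0,0,3]
Step 14: insert cwa at [5, 9] -> counters=[1,2,4,2,1,4,0,0,1,4,2,0,0,3]
Step 15: insert dz at [1, 2] -> counters=[1,3,5,2,1,4,0,0,1,4,2,0,0,3]
Step 16: insert alk at [2, 13] -> counters=[1,3,6,2,1,4,0,0,1,4,2,0,0,4]
Query cwa: check counters[5]=4 counters[9]=4 -> maybe

Answer: maybe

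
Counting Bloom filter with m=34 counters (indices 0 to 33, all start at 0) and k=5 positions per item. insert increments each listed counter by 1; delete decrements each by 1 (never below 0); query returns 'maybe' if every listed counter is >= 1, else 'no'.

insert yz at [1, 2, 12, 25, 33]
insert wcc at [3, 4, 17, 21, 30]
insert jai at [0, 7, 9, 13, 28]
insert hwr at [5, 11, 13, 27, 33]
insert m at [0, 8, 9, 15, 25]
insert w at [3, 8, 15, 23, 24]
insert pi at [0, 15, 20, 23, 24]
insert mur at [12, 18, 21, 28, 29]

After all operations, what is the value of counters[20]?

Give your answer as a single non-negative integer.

Step 1: insert yz at [1, 2, 12, 25, 33] -> counters=[0,1,1,0,0,0,0,0,0,0,0,0,1,0,0,0,0,0,0,0,0,0,0,0,0,1,0,0,0,0,0,0,0,1]
Step 2: insert wcc at [3, 4, 17, 21, 30] -> counters=[0,1,1,1,1,0,0,0,0,0,0,0,1,0,0,0,0,1,0,0,0,1,0,0,0,1,0,0,0,0,1,0,0,1]
Step 3: insert jai at [0, 7, 9, 13, 28] -> counters=[1,1,1,1,1,0,0,1,0,1,0,0,1,1,0,0,0,1,0,0,0,1,0,0,0,1,0,0,1,0,1,0,0,1]
Step 4: insert hwr at [5, 11, 13, 27, 33] -> counters=[1,1,1,1,1,1,0,1,0,1,0,1,1,2,0,0,0,1,0,0,0,1,0,0,0,1,0,1,1,0,1,0,0,2]
Step 5: insert m at [0, 8, 9, 15, 25] -> counters=[2,1,1,1,1,1,0,1,1,2,0,1,1,2,0,1,0,1,0,0,0,1,0,0,0,2,0,1,1,0,1,0,0,2]
Step 6: insert w at [3, 8, 15, 23, 24] -> counters=[2,1,1,2,1,1,0,1,2,2,0,1,1,2,0,2,0,1,0,0,0,1,0,1,1,2,0,1,1,0,1,0,0,2]
Step 7: insert pi at [0, 15, 20, 23, 24] -> counters=[3,1,1,2,1,1,0,1,2,2,0,1,1,2,0,3,0,1,0,0,1,1,0,2,2,2,0,1,1,0,1,0,0,2]
Step 8: insert mur at [12, 18, 21, 28, 29] -> counters=[3,1,1,2,1,1,0,1,2,2,0,1,2,2,0,3,0,1,1,0,1,2,0,2,2,2,0,1,2,1,1,0,0,2]
Final counters=[3,1,1,2,1,1,0,1,2,2,0,1,2,2,0,3,0,1,1,0,1,2,0,2,2,2,0,1,2,1,1,0,0,2] -> counters[20]=1

Answer: 1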